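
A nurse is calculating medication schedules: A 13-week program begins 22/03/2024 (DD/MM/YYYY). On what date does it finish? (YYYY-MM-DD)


Start: 2024-03-22
Weeks to add: 13
Convert to days: 13 x 7 = 91 days
Add 91 days to 2024-03-22
Result: 2024-06-21

2024-06-21


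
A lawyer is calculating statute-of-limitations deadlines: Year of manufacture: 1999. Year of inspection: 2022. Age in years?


Birth year: 1999
Current year: 2022
Age = current year - birth year
Age = 2022 - 1999 = 23

23


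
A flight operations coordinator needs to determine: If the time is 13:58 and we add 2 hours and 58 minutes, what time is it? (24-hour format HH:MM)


Start time: 13:58
Adding: 2 hours 58 minutes
Minutes: 58 + 58 = 116
Minute overflow: 116 >= 60, so carry 1 hour, minutes = 56
Hours: 13 + 2 + 1 = 16
Result: 16:56

16:56


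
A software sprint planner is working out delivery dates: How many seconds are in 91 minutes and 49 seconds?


Minutes: 91
Seconds: 49
Convert minutes to seconds: 91 x 60 = 5460
Add remaining seconds: 5460 + 49 = 5509

5509


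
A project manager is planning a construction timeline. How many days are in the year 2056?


Year: 2056
Check leap year rules:
Divisible by 4? Yes
Divisible by 100? No
2056 is a leap year
Days: 366

366


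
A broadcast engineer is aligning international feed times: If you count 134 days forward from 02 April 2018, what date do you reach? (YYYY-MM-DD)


Start: 2018-04-02
Adding 134 days
Days remaining in April: 28
After April: 106 days still to add
May 2018: 31 days, 75 remaining
June 2018: 30 days, 45 remaining
July 2018: 31 days, 14 remaining
August 2018 has 31 days, need 14
Result: 2018-08-14

2018-08-14


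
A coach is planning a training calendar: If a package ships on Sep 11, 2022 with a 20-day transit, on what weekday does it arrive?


Start: 2022-09-11 (Sunday)
Step 1 - find target date: add 20 days
  2022-09-11 + 20 days = 2022-10-01
Step 2 - day of week:
  20 mod 7 = 6
  Sunday + 6 days -> Saturday
Result: Saturday (2022-10-01)

Saturday


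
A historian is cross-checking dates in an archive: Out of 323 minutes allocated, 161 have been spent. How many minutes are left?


Total budget: 323 minutes
Time used: 161 minutes
Remaining: 323 - 161 = 162 minutes
Percent used: 49.8%
Percent remaining: 50.2%

162


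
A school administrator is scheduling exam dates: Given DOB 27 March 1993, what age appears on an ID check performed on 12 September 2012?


Birth: 1993-03-27
Reference: 2012-09-12
Year difference: 2012 - 1993 = 19
Has birthday (03-27) occurred by 09-12? Yes
Age in full years: 19

19


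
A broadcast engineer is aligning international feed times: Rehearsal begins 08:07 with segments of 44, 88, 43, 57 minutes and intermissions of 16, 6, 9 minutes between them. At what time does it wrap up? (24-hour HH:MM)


Start: 08:07 = 487 min from midnight
  after task 1 (44 min): 08:51
  after break (16 min): 09:07
  after task 2 (88 min): 10:35
  after break (6 min): 10:41
  after task 3 (43 min): 11:24
  after break (9 min): 11:33
  after task 4 (57 min): 12:30
Total elapsed: 263 minutes
End time: 12:30

12:30


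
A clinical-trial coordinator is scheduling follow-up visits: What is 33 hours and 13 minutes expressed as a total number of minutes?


Hours: 33
Minutes: 13
Convert hours to minutes: 33 x 60 = 1980
Add remaining minutes: 1980 + 13 = 1993

1993


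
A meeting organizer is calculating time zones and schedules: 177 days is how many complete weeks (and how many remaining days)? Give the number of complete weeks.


Total days: 177
Days per week: 7
Division: 177 / 7 = 25 remainder 2
Complete weeks: 25
Remaining days: 2

25


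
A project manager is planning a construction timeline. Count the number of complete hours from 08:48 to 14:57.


Start: 08:48
End: 14:57
Hour difference: 14 - 8 = 6 hours
Minute difference: 57 - 48 = 9 minutes
Total minutes: 369
Complete hours: 369 / 60 = 6 (remainder 9)

6


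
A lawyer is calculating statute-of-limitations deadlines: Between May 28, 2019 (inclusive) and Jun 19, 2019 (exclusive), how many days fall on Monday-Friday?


Start: 2019-05-28 (Tuesday)
End (exclusive): 2019-06-19 (Wednesday)
Total calendar days: 22
Full weeks: 22 // 7 = 3 -> 15 weekdays
Remaining 1 days starting on Tuesday:
  Tue(w) -> 1 weekdays
Total business days: 15 + 1 = 16

16


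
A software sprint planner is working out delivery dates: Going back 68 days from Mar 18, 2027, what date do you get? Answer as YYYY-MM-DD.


Start: 2027-03-18
Subtracting 68 days
Days already passed in March: 18
After going back through March: 50 more days to subtract
February 2027: 28 days, 22 remaining
January 2027 has 31 days, need 22
Result: 2027-01-09

2027-01-09


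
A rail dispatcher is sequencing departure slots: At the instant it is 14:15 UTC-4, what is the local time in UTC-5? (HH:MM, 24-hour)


Local time: 14:15 at UTC-4 (offset -4h)
Target zone: UTC-5 (offset -5h)
Difference: -5 - (-4) = -1 hours
Calculation: 14 + (-1) = 13
Result: 13:15

13:15


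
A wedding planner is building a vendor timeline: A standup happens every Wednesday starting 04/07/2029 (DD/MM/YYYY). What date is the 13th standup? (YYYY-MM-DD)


First occurrence: 2029-07-04 (occurrence 1)
Each occurrence is 7 days after the previous.
Occurrence 13 is 12 weeks after the first.
12 weeks = 84 days
2029-07-04 + 84 days = 2029-09-26

2029-09-26


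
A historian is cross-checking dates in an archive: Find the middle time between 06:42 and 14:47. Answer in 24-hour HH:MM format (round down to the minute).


Start time: 06:42 = 402 minutes from midnight
End time: 14:47 = 887 minutes from midnight
Sum: 402 + 887 = 1289
Midpoint: 1289 / 2 = 644 minutes
Convert: 644 / 60 = 10 hours, 44 minutes
Result: 10:44

10:44


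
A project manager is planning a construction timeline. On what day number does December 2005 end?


Month: December
Year: 2005
December is a 31-day month
Total: 31 days

31


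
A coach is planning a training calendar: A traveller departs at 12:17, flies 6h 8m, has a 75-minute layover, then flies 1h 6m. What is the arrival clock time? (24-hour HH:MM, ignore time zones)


Depart: 12:17
Leg 1: +368 min -> 18:25
Layover: +75 min -> 19:40
Leg 2: +66 min -> 20:46
Total travel: 509 minutes = 8h 29m
Arrival: 20:46

20:46


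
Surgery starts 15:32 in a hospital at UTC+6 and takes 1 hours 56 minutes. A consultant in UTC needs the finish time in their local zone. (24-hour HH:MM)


Start: 15:32 in UTC+6
Step 1 - add duration:
  minutes: 32 + 56 = 88 (carry 1h)
  hours: 15 + 1 + 1 = 17
  end in UTC+6: 17:28
Step 2 - convert UTC+6 -> UTC:
  offset difference: 0 - (6) = -6 hours
  17 + (-6) = 11 -> mod 24 = 11
Result: 11:28 in UTC

11:28


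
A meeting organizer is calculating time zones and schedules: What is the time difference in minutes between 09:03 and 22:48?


Start time: 09:03 = 543 minutes from midnight
End time: 22:48 = 1368 minutes from midnight
Difference: 1368 - 543 = 825 minutes
That is 13 hours and 45 minutes

825


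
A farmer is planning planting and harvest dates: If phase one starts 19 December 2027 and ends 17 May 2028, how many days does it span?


Start date: 2027-12-19
End date: 2028-05-17
Dec 2027: +13 days
Jan 2028: +31 days
Feb 2028: +29 days
... (3 more months)
Total: 150 days

150


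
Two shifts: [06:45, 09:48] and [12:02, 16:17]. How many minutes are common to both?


Interval A: [405, 588] minutes from midnight
Interval B: [722, 977] minutes from midnight
Overlap start = max(405, 722) = 722
Overlap end = min(588, 977) = 588
End <= start, so the intervals do not overlap: 0 minutes

0


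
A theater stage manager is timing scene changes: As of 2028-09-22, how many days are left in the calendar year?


Start: September 22, 2028
End: December 31, 2028
Days left in September: 8
October: 31
November: 30
December: 31
Sum of remaining months: 92
Total: 8 + 92 = 100

100


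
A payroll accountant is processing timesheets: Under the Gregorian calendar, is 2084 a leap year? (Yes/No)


Year: 2084
Divisible by 4? 2084 / 4 = 521.0 -> Yes
Divisible by 100? 2084 / 100 = 20.84 -> No
Divisible by 4 but not 100, so it IS a leap year

Yes


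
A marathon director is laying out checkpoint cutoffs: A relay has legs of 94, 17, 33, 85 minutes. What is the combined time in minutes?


Durations: 94, 17, 33, 85
Running sum: 94
+ 17 = 111
+ 33 = 144
+ 85 = 229
Total duration: 229 minutes
That is 3 hours and 49 minutes

229


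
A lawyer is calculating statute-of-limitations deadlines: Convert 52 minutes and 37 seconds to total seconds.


Minutes: 52
Extra seconds: 37
Seconds per minute: 60
Minutes to seconds: 52 x 60 = 3120
Total: 3120 + 37 = 3157

3157


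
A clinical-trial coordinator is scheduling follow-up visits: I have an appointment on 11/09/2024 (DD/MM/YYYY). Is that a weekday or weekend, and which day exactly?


Date: 2024-09-11
January 1, 2024 is a Monday
Day of year: 255
Offset from Jan 1: 254 days
254 mod 7 = 2
Result: Wednesday

Wednesday


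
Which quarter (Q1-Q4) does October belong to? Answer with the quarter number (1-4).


Month: October (month 10)
Q1: January-March (months 1-3)
Q2: April-June (months 4-6)
Q3: July-September (months 7-9)
Q4: October-December (months 10-12)
Month 10 falls in Q4

4


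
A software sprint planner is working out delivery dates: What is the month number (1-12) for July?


Calendar month order:
6. June
7. July <--
8. August
July is month number 7

7


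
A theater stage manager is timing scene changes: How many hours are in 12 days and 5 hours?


Days: 12
Extra hours: 5
Hours per day: 24
Days to hours: 12 x 24 = 288
Total: 288 + 5 = 293

293


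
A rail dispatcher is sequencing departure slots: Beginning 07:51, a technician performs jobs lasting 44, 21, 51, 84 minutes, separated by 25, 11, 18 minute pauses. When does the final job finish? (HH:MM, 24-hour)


Start: 07:51 = 471 min from midnight
  after task 1 (44 min): 08:35
  after break (25 min): 09:00
  after task 2 (21 min): 09:21
  after break (11 min): 09:32
  after task 3 (51 min): 10:23
  after break (18 min): 10:41
  after task 4 (84 min): 12:05
Total elapsed: 254 minutes
End time: 12:05

12:05


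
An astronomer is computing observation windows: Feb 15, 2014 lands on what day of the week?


Date: 2014-02-15
January 1, 2014 is a Wednesday
Day of year: 46
Offset from Jan 1: 45 days
45 mod 7 = 3
Result: Saturday

Saturday


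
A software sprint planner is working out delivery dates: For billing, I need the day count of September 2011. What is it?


Month: September
Year: 2011
September is a 30-day month
Total: 30 days

30


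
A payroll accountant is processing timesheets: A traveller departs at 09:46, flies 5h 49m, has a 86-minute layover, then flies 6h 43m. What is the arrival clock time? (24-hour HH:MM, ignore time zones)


Depart: 09:46
Leg 1: +349 min -> 15:35
Layover: +86 min -> 17:01
Leg 2: +403 min -> 23:44
Total travel: 838 minutes = 13h 58m
Arrival: 23:44

23:44


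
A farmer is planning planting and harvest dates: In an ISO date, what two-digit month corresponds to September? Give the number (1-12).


Calendar month order:
8. August
9. September <--
10. October
September is month number 9

9


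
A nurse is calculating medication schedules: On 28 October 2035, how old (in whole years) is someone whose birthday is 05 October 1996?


Birth: 1996-10-05
Reference: 2035-10-28
Year difference: 2035 - 1996 = 39
Has birthday (10-05) occurred by 10-28? Yes
Age in full years: 39

39


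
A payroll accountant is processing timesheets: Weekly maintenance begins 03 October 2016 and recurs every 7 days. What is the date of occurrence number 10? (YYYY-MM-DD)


First occurrence: 2016-10-03 (occurrence 1)
Each occurrence is 7 days after the previous.
Occurrence 10 is 9 weeks after the first.
9 weeks = 63 days
2016-10-03 + 63 days = 2016-12-05

2016-12-05


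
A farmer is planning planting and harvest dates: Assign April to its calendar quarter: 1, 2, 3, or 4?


Month: April (month 4)
Q1: January-March (months 1-3)
Q2: April-June (months 4-6)
Q3: July-September (months 7-9)
Q4: October-December (months 10-12)
Month 4 falls in Q2

2


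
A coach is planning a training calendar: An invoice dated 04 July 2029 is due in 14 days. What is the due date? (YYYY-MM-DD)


Start: 2029-07-04
Adding 14 days
Days remaining in July: 27
Result: 2029-07-18

2029-07-18


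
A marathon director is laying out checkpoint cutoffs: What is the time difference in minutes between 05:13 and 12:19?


Start time: 05:13 = 313 minutes from midnight
End time: 12:19 = 739 minutes from midnight
Difference: 739 - 313 = 426 minutes
That is 7 hours and 6 minutes

426


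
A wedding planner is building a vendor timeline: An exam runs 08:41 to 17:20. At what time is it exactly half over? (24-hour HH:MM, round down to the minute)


Start time: 08:41 = 521 minutes from midnight
End time: 17:20 = 1040 minutes from midnight
Sum: 521 + 1040 = 1561
Midpoint: 1561 / 2 = 780 minutes
Convert: 780 / 60 = 13 hours, 0 minutes
Result: 13:00

13:00


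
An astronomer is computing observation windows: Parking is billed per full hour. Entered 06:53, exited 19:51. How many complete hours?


Start: 06:53
End: 19:51
Hour difference: 19 - 6 = 13 hours
Minute difference: 51 - 53 = -2 minutes
Total minutes: 778
Complete hours: 778 / 60 = 12 (remainder 58)

12


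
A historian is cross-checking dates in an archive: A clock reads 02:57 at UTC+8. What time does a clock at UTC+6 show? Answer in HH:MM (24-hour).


Local time: 02:57 at UTC+8 (offset 8h)
Target zone: UTC+6 (offset 6h)
Difference: 6 - (8) = -2 hours
Calculation: 2 + (-2) = 0
Result: 00:57

00:57


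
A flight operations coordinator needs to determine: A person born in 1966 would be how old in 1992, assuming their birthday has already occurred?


Birth year: 1966
Current year: 1992
Age = current year - birth year
Age = 1992 - 1966 = 26

26


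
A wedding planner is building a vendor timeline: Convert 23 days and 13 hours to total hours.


Days: 23
Extra hours: 13
Hours per day: 24
Days to hours: 23 x 24 = 552
Total: 552 + 13 = 565

565


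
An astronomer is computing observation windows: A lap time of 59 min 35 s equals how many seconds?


Minutes: 59
Seconds: 35
Convert minutes to seconds: 59 x 60 = 3540
Add remaining seconds: 3540 + 35 = 3575

3575


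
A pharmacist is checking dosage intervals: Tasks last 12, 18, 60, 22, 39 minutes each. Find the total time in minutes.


Durations: 12, 18, 60, 22, 39
Running sum: 12
+ 18 = 30
+ 60 = 90
+ 22 = 112
+ 39 = 151
Total duration: 151 minutes
That is 2 hours and 31 minutes

151


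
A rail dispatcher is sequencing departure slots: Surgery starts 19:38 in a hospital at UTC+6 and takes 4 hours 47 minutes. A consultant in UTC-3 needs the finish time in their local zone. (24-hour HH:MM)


Start: 19:38 in UTC+6
Step 1 - add duration:
  minutes: 38 + 47 = 85 (carry 1h)
  hours: 19 + 4 + 1 = 24
  end in UTC+6: 00:25
Step 2 - convert UTC+6 -> UTC-3:
  offset difference: -3 - (6) = -9 hours
  0 + (-9) = -9 -> mod 24 = 15
Result: 15:25 in UTC-3

15:25


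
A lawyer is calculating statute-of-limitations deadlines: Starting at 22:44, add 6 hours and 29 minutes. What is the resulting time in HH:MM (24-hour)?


Start time: 22:44
Adding: 6 hours 29 minutes
Minutes: 44 + 29 = 73
Minute overflow: 73 >= 60, so carry 1 hour, minutes = 13
Hours: 22 + 6 + 1 = 29
Hour wraparound: 29 mod 24 = 5
Result: 05:13

05:13


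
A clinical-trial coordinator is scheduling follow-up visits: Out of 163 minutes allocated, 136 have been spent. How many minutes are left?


Total budget: 163 minutes
Time used: 136 minutes
Remaining: 163 - 136 = 27 minutes
Percent used: 83.4%
Percent remaining: 16.6%

27


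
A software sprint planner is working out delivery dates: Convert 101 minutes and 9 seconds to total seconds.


Minutes: 101
Extra seconds: 9
Seconds per minute: 60
Minutes to seconds: 101 x 60 = 6060
Total: 6060 + 9 = 6069

6069


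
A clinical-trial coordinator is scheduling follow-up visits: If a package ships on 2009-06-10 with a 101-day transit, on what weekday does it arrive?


Start: 2009-06-10 (Wednesday)
Step 1 - find target date: add 101 days
  2009-06-10 + 101 days = 2009-09-19
Step 2 - day of week:
  101 mod 7 = 3
  Wednesday + 3 days -> Saturday
Result: Saturday (2009-09-19)

Saturday


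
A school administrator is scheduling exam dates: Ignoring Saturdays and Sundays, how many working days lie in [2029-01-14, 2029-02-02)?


Start: 2029-01-14 (Sunday)
End (exclusive): 2029-02-02 (Friday)
Total calendar days: 19
Full weeks: 19 // 7 = 2 -> 10 weekdays
Remaining 5 days starting on Sunday:
  Sun(-), Mon(w), Tue(w), Wed(w), Thu(w) -> 4 weekdays
Total business days: 10 + 4 = 14

14


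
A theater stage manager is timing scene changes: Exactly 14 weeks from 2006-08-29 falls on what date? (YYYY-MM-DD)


Start: 2006-08-29
Weeks to add: 14
Convert to days: 14 x 7 = 98 days
Add 98 days to 2006-08-29
Result: 2006-12-05

2006-12-05


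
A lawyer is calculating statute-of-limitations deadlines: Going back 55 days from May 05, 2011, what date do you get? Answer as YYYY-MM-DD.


Start: 2011-05-05
Subtracting 55 days
Days already passed in May: 5
After going back through May: 50 more days to subtract
April 2011: 30 days, 20 remaining
March 2011 has 31 days, need 20
Result: 2011-03-11

2011-03-11


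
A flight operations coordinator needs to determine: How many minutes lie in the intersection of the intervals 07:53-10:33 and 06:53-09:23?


Interval A: [473, 633] minutes from midnight
Interval B: [413, 563] minutes from midnight
Overlap start = max(473, 413) = 473
Overlap end = min(633, 563) = 563
Overlap = 563 - 473 = 90 minutes

90


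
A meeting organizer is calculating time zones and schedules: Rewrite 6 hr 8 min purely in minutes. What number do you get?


Hours: 6
Extra minutes: 8
Minutes per hour: 60
Hours to minutes: 6 x 60 = 360
Total: 360 + 8 = 368

368


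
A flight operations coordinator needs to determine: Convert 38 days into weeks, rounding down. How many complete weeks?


Total days: 38
Days per week: 7
Division: 38 / 7 = 5 remainder 3
Complete weeks: 5
Remaining days: 3

5


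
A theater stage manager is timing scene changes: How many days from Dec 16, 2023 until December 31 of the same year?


Start: December 16, 2023
End: December 31, 2023
Days left in December: 15
Total: 15 days

15


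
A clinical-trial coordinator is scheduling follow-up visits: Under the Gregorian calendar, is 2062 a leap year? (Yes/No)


Year: 2062
Divisible by 4? 2062 / 4 = 515.5 -> No
Not divisible by 4, so NOT a leap year

No


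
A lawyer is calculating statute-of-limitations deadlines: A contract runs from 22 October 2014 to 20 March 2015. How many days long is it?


Start date: 2014-10-22
End date: 2015-03-20
Oct 2014: +10 days
Nov 2014: +30 days
Dec 2014: +31 days
... (3 more months)
Total: 149 days

149


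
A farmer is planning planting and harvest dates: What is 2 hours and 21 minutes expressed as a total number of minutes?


Hours: 2
Minutes: 21
Convert hours to minutes: 2 x 60 = 120
Add remaining minutes: 120 + 21 = 141

141


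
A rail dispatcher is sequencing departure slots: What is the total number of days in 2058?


Year: 2058
Check leap year rules:
Divisible by 4? No
2058 is not a leap year
Days: 365

365


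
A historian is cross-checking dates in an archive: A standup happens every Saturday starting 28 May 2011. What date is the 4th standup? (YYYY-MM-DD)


First occurrence: 2011-05-28 (occurrence 1)
Each occurrence is 7 days after the previous.
Occurrence 4 is 3 weeks after the first.
3 weeks = 21 days
2011-05-28 + 21 days = 2011-06-18

2011-06-18


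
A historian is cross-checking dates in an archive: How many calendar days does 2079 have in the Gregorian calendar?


Year: 2079
Check leap year rules:
Divisible by 4? No
2079 is not a leap year
Days: 365

365


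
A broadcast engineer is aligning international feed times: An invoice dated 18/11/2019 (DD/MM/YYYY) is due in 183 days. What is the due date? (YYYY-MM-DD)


Start: 2019-11-18
Adding 183 days
Days remaining in November: 12
After November: 171 days still to add
December 2019: 31 days, 140 remaining
January 2020: 31 days, 109 remaining
February 2020: 29 days, 80 remaining
March 2020: 31 days, 49 remaining
Result: 2020-05-19

2020-05-19


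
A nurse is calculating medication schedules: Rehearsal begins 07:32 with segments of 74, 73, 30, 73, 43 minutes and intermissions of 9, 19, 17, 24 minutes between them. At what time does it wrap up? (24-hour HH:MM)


Start: 07:32 = 452 min from midnight
  after task 1 (74 min): 08:46
  after break (9 min): 08:55
  after task 2 (73 min): 10:08
  after break (19 min): 10:27
  after task 3 (30 min): 10:57
  after break (17 min): 11:14
  after task 4 (73 min): 12:27
  after break (24 min): 12:51
  after task 5 (43 min): 13:34
Total elapsed: 362 minutes
End time: 13:34

13:34


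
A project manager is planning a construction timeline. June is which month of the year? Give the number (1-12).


Calendar month order:
5. May
6. June <--
7. July
June is month number 6

6


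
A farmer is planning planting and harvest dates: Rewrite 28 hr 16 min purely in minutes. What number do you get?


Hours: 28
Extra minutes: 16
Minutes per hour: 60
Hours to minutes: 28 x 60 = 1680
Total: 1680 + 16 = 1696

1696


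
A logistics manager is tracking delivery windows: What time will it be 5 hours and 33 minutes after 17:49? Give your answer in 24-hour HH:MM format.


Start time: 17:49
Adding: 5 hours 33 minutes
Minutes: 49 + 33 = 82
Minute overflow: 82 >= 60, so carry 1 hour, minutes = 22
Hours: 17 + 5 + 1 = 23
Result: 23:22

23:22


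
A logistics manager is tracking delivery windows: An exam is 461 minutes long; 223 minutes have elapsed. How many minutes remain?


Total budget: 461 minutes
Time used: 223 minutes
Remaining: 461 - 223 = 238 minutes
Percent used: 48.4%
Percent remaining: 51.6%

238


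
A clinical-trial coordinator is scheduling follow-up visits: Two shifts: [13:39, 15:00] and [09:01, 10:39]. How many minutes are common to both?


Interval A: [819, 900] minutes from midnight
Interval B: [541, 639] minutes from midnight
Overlap start = max(819, 541) = 819
Overlap end = min(900, 639) = 639
End <= start, so the intervals do not overlap: 0 minutes

0


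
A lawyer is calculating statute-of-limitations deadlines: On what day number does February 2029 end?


Month: February
Year: 2029
2029 is not a leap year
February has 28 days
Total: 28 days

28


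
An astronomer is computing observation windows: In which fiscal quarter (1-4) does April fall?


Month: April (month 4)
Q1: January-March (months 1-3)
Q2: April-June (months 4-6)
Q3: July-September (months 7-9)
Q4: October-December (months 10-12)
Month 4 falls in Q2

2


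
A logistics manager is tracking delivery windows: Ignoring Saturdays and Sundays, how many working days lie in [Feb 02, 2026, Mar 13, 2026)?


Start: 2026-02-02 (Monday)
End (exclusive): 2026-03-13 (Friday)
Total calendar days: 39
Full weeks: 39 // 7 = 5 -> 25 weekdays
Remaining 4 days starting on Monday:
  Mon(w), Tue(w), Wed(w), Thu(w) -> 4 weekdays
Total business days: 25 + 4 = 29

29


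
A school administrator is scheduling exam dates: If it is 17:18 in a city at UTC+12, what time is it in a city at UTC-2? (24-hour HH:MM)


Local time: 17:18 at UTC+12 (offset 12h)
Target zone: UTC-2 (offset -2h)
Difference: -2 - (12) = -14 hours
Calculation: 17 + (-14) = 3
Result: 03:18

03:18


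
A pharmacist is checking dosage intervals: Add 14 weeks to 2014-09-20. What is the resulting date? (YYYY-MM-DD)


Start: 2014-09-20
Weeks to add: 14
Convert to days: 14 x 7 = 98 days
Add 98 days to 2014-09-20
Result: 2014-12-27

2014-12-27


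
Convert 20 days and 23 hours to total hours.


Days: 20
Extra hours: 23
Hours per day: 24
Days to hours: 20 x 24 = 480
Total: 480 + 23 = 503

503


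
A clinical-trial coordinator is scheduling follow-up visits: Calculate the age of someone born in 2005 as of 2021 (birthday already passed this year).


Birth year: 2005
Current year: 2021
Age = current year - birth year
Age = 2021 - 2005 = 16

16


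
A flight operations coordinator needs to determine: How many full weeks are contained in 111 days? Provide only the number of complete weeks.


Total days: 111
Days per week: 7
Division: 111 / 7 = 15 remainder 6
Complete weeks: 15
Remaining days: 6

15


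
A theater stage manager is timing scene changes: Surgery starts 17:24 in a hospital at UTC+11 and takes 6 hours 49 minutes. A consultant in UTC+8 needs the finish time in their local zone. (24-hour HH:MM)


Start: 17:24 in UTC+11
Step 1 - add duration:
  minutes: 24 + 49 = 73 (carry 1h)
  hours: 17 + 6 + 1 = 24
  end in UTC+11: 00:13
Step 2 - convert UTC+11 -> UTC+8:
  offset difference: 8 - (11) = -3 hours
  0 + (-3) = -3 -> mod 24 = 21
Result: 21:13 in UTC+8

21:13


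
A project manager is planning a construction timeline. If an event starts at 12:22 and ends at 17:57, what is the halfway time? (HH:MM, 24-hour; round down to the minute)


Start time: 12:22 = 742 minutes from midnight
End time: 17:57 = 1077 minutes from midnight
Sum: 742 + 1077 = 1819
Midpoint: 1819 / 2 = 909 minutes
Convert: 909 / 60 = 15 hours, 9 minutes
Result: 15:09

15:09


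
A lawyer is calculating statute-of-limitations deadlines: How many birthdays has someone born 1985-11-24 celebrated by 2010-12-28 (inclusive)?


Birth: 1985-11-24
Reference: 2010-12-28
Year difference: 2010 - 1985 = 25
Has birthday (11-24) occurred by 12-28? Yes
Age in full years: 25

25


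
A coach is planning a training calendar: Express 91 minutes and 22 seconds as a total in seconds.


Minutes: 91
Seconds: 22
Convert minutes to seconds: 91 x 60 = 5460
Add remaining seconds: 5460 + 22 = 5482

5482


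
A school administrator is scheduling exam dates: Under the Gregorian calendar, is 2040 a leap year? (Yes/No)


Year: 2040
Divisible by 4? 2040 / 4 = 510.0 -> Yes
Divisible by 100? 2040 / 100 = 20.4 -> No
Divisible by 4 but not 100, so it IS a leap year

Yes


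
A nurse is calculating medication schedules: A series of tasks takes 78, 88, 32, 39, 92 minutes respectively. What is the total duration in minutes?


Durations: 78, 88, 32, 39, 92
Running sum: 78
+ 88 = 166
+ 32 = 198
+ 39 = 237
+ 92 = 329
Total duration: 329 minutes
That is 5 hours and 29 minutes

329


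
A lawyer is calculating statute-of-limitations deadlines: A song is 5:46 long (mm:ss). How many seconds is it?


Minutes: 5
Extra seconds: 46
Seconds per minute: 60
Minutes to seconds: 5 x 60 = 300
Total: 300 + 46 = 346

346


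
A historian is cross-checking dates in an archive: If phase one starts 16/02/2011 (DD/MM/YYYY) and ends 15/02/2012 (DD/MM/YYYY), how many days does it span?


Start date: 2011-02-16
End date: 2012-02-15
Feb 2011: +13 days
Mar 2011: +31 days
Apr 2011: +30 days
... (10 more months)
Total: 364 days

364


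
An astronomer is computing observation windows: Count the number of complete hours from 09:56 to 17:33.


Start: 09:56
End: 17:33
Hour difference: 17 - 9 = 8 hours
Minute difference: 33 - 56 = -23 minutes
Total minutes: 457
Complete hours: 457 / 60 = 7 (remainder 37)

7


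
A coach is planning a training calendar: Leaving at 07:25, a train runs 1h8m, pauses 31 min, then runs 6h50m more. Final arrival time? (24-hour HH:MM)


Depart: 07:25
Leg 1: +68 min -> 08:33
Layover: +31 min -> 09:04
Leg 2: +410 min -> 15:54
Total travel: 509 minutes = 8h 29m
Arrival: 15:54

15:54


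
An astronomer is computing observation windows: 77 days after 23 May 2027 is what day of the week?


Start: 2027-05-23 (Sunday)
Step 1 - find target date: add 77 days
  2027-05-23 + 77 days = 2027-08-08
Step 2 - day of week:
  77 mod 7 = 0
  Sunday + 0 days -> Sunday
Result: Sunday (2027-08-08)

Sunday


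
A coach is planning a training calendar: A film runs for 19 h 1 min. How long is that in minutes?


Hours: 19
Minutes: 1
Convert hours to minutes: 19 x 60 = 1140
Add remaining minutes: 1140 + 1 = 1141

1141


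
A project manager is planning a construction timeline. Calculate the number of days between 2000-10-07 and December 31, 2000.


Start: October 07, 2000
End: December 31, 2000
Days left in October: 24
November: 30
December: 31
Sum of remaining months: 61
Total: 24 + 61 = 85

85


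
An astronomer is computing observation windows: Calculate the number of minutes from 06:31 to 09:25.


Start time: 06:31 = 391 minutes from midnight
End time: 09:25 = 565 minutes from midnight
Difference: 565 - 391 = 174 minutes
That is 2 hours and 54 minutes

174


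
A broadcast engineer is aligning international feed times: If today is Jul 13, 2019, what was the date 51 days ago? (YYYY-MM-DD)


Start: 2019-07-13
Subtracting 51 days
Days already passed in July: 13
After going back through July: 38 more days to subtract
June 2019: 30 days, 8 remaining
May 2019 has 31 days, need 8
Result: 2019-05-23

2019-05-23


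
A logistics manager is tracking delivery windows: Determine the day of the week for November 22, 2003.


Date: 2003-11-22
January 1, 2003 is a Wednesday
Day of year: 326
Offset from Jan 1: 325 days
325 mod 7 = 3
Result: Saturday

Saturday


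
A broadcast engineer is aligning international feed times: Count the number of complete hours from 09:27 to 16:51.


Start: 09:27
End: 16:51
Hour difference: 16 - 9 = 7 hours
Minute difference: 51 - 27 = 24 minutes
Total minutes: 444
Complete hours: 444 / 60 = 7 (remainder 24)

7


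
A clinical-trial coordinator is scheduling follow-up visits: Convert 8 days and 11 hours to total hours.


Days: 8
Extra hours: 11
Hours per day: 24
Days to hours: 8 x 24 = 192
Total: 192 + 11 = 203

203


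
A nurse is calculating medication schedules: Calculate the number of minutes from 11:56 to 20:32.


Start time: 11:56 = 716 minutes from midnight
End time: 20:32 = 1232 minutes from midnight
Difference: 1232 - 716 = 516 minutes
That is 8 hours and 36 minutes

516


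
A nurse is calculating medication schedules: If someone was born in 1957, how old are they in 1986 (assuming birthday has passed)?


Birth year: 1957
Current year: 1986
Age = current year - birth year
Age = 1986 - 1957 = 29

29


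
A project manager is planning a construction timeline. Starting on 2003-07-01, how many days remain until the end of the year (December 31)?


Start: July 01, 2003
End: December 31, 2003
Days left in July: 30
August: 31
September: 30
October: 31
November: 30
... plus remaining months
Sum of remaining months: 153
Total: 30 + 153 = 183

183


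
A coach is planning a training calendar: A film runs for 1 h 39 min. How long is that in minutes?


Hours: 1
Minutes: 39
Convert hours to minutes: 1 x 60 = 60
Add remaining minutes: 60 + 39 = 99

99


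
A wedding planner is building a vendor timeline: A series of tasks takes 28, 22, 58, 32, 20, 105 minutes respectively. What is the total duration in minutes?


Durations: 28, 22, 58, 32, 20, 105
Running sum: 28
+ 22 = 50
+ 58 = 108
+ 32 = 140
+ 20 = 160
+ 105 = 265
Total duration: 265 minutes
That is 4 hours and 25 minutes

265


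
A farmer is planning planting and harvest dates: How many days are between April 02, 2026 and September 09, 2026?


Start date: 2026-04-02
End date: 2026-09-09
Apr 2026: +29 days
May 2026: +31 days
Jun 2026: +30 days
... (3 more months)
Total: 160 days

160


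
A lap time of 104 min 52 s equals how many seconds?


Minutes: 104
Seconds: 52
Convert minutes to seconds: 104 x 60 = 6240
Add remaining seconds: 6240 + 52 = 6292

6292


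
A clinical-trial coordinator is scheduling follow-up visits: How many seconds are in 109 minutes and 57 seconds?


Minutes: 109
Extra seconds: 57
Seconds per minute: 60
Minutes to seconds: 109 x 60 = 6540
Total: 6540 + 57 = 6597

6597


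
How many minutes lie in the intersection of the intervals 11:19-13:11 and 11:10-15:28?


Interval A: [679, 791] minutes from midnight
Interval B: [670, 928] minutes from midnight
Overlap start = max(679, 670) = 679
Overlap end = min(791, 928) = 791
Overlap = 791 - 679 = 112 minutes

112


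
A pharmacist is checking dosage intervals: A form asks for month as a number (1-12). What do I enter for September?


Calendar month order:
8. August
9. September <--
10. October
September is month number 9

9


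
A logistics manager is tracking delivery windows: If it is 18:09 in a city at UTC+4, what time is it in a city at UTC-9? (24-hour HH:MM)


Local time: 18:09 at UTC+4 (offset 4h)
Target zone: UTC-9 (offset -9h)
Difference: -9 - (4) = -13 hours
Calculation: 18 + (-13) = 5
Result: 05:09

05:09


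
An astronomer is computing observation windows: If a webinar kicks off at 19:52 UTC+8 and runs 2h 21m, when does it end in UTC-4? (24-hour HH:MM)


Start: 19:52 in UTC+8
Step 1 - add duration:
  minutes: 52 + 21 = 73 (carry 1h)
  hours: 19 + 2 + 1 = 22
  end in UTC+8: 22:13
Step 2 - convert UTC+8 -> UTC-4:
  offset difference: -4 - (8) = -12 hours
  22 + (-12) = 10 -> mod 24 = 10
Result: 10:13 in UTC-4

10:13


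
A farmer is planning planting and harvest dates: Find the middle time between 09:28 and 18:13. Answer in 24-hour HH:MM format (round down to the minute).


Start time: 09:28 = 568 minutes from midnight
End time: 18:13 = 1093 minutes from midnight
Sum: 568 + 1093 = 1661
Midpoint: 1661 / 2 = 830 minutes
Convert: 830 / 60 = 13 hours, 50 minutes
Result: 13:50

13:50


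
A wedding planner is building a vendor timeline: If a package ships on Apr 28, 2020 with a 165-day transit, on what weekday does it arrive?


Start: 2020-04-28 (Tuesday)
Step 1 - find target date: add 165 days
  2020-04-28 + 165 days = 2020-10-10
Step 2 - day of week:
  165 mod 7 = 4
  Tuesday + 4 days -> Saturday
Result: Saturday (2020-10-10)

Saturday


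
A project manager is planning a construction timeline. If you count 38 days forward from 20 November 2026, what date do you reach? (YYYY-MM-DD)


Start: 2026-11-20
Adding 38 days
Days remaining in November: 10
After November: 28 days still to add
December 2026 has 31 days, need 28
Result: 2026-12-28

2026-12-28


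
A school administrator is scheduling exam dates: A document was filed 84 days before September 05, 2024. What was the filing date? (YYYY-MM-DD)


Start: 2024-09-05
Subtracting 84 days
Days already passed in September: 5
After going back through September: 79 more days to subtract
August 2024: 31 days, 48 remaining
July 2024: 31 days, 17 remaining
June 2024 has 30 days, need 17
Result: 2024-06-13

2024-06-13


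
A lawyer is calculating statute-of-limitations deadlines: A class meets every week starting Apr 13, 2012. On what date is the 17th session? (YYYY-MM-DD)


First occurrence: 2012-04-13 (occurrence 1)
Each occurrence is 7 days after the previous.
Occurrence 17 is 16 weeks after the first.
16 weeks = 112 days
2012-04-13 + 112 days = 2012-08-03

2012-08-03


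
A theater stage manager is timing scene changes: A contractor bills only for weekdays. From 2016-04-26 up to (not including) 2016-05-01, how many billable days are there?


Start: 2016-04-26 (Tuesday)
End (exclusive): 2016-05-01 (Sunday)
Total calendar days: 5
Full weeks: 5 // 7 = 0 -> 0 weekdays
Remaining 5 days starting on Tuesday:
  Tue(w), Wed(w), Thu(w), Fri(w), Sat(-) -> 4 weekdays
Total business days: 0 + 4 = 4

4


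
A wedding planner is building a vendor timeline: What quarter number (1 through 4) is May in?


Month: May (month 5)
Q1: January-March (months 1-3)
Q2: April-June (months 4-6)
Q3: July-September (months 7-9)
Q4: October-December (months 10-12)
Month 5 falls in Q2

2


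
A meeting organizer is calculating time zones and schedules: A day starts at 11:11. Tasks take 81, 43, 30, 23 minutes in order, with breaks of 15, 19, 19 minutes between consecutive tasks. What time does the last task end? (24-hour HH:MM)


Start: 11:11 = 671 min from midnight
  after task 1 (81 min): 12:32
  after break (15 min): 12:47
  after task 2 (43 min): 13:30
  after break (19 min): 13:49
  after task 3 (30 min): 14:19
  after break (19 min): 14:38
  after task 4 (23 min): 15:01
Total elapsed: 230 minutes
End time: 15:01

15:01


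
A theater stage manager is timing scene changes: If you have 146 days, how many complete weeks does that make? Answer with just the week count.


Total days: 146
Days per week: 7
Division: 146 / 7 = 20 remainder 6
Complete weeks: 20
Remaining days: 6

20


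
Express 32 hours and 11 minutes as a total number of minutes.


Hours: 32
Extra minutes: 11
Minutes per hour: 60
Hours to minutes: 32 x 60 = 1920
Total: 1920 + 11 = 1931

1931


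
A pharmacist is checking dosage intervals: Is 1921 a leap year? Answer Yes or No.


Year: 1921
Divisible by 4? 1921 / 4 = 480.25 -> No
Not divisible by 4, so NOT a leap year

No


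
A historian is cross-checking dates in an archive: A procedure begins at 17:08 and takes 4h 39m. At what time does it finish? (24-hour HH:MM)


Start time: 17:08
Adding: 4 hours 39 minutes
Minutes: 8 + 39 = 47
Hours: 17 + 4 + 0 = 21
Result: 21:47

21:47


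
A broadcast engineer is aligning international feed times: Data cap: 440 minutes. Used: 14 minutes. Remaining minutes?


Total budget: 440 minutes
Time used: 14 minutes
Remaining: 440 - 14 = 426 minutes
Percent used: 3.2%
Percent remaining: 96.8%

426


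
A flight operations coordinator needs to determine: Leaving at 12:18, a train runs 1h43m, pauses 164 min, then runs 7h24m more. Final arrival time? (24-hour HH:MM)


Depart: 12:18
Leg 1: +103 min -> 14:01
Layover: +164 min -> 16:45
Leg 2: +444 min -> 00:09
Total travel: 711 minutes = 11h 51m
Arrival: 00:09

00:09


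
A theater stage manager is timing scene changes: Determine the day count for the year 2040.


Year: 2040
Check leap year rules:
Divisible by 4? Yes
Divisible by 100? No
2040 is a leap year
Days: 366

366


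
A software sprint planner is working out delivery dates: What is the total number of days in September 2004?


Month: September
Year: 2004
September is a 30-day month
Total: 30 days

30


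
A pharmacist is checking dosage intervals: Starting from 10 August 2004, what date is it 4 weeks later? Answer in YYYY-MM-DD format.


Start: 2004-08-10
Weeks to add: 4
Convert to days: 4 x 7 = 28 days
Add 28 days to 2004-08-10
Result: 2004-09-07

2004-09-07


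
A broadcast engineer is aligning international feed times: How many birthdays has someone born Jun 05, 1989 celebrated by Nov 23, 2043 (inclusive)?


Birth: 1989-06-05
Reference: 2043-11-23
Year difference: 2043 - 1989 = 54
Has birthday (06-05) occurred by 11-23? Yes
Age in full years: 54

54


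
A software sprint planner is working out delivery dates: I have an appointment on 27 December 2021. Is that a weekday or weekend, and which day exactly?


Date: 2021-12-27
January 1, 2021 is a Friday
Day of year: 361
Offset from Jan 1: 360 days
360 mod 7 = 3
Result: Monday

Monday


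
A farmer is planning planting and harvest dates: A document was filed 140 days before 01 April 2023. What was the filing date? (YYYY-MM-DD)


Start: 2023-04-01
Subtracting 140 days
Days already passed in April: 1
After going back through April: 139 more days to subtract
March 2023: 31 days, 108 remaining
February 2023: 28 days, 80 remaining
January 2023: 31 days, 49 remaining
December 2022: 31 days, 18 remaining
Result: 2022-11-12

2022-11-12


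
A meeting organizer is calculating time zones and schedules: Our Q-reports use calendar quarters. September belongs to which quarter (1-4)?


Month: September (month 9)
Q1: January-March (months 1-3)
Q2: April-June (months 4-6)
Q3: July-September (months 7-9)
Q4: October-December (months 10-12)
Month 9 falls in Q3

3
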